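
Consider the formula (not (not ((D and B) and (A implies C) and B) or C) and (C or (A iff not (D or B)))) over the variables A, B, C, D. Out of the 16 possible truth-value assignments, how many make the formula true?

A  B  C  D  |  φ
T  T  T  T  |  F
T  T  T  F  |  F
T  T  F  T  |  F
T  T  F  F  |  F
T  F  T  T  |  F
T  F  T  F  |  F
T  F  F  T  |  F
T  F  F  F  |  F
F  T  T  T  |  F
F  T  T  F  |  F
F  T  F  T  |  T
F  T  F  F  |  F
F  F  T  T  |  F
F  F  T  F  |  F
F  F  F  T  |  F
F  F  F  F  |  F
The formula is true on 1 of the 16 rows.

1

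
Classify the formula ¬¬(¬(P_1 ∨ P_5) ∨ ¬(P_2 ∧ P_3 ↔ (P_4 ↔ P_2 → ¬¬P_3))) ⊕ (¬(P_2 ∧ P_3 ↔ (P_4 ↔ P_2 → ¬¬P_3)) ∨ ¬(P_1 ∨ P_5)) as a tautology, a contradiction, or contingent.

contradiction

P_1 | P_2 | P_3 | P_4 | P_5 | φ
--- | --- | --- | --- | --- | -
 F  |  F  |  F  |  F  |  F  | F
 F  |  F  |  F  |  F  |  T  | F
 F  |  F  |  F  |  T  |  F  | F
 F  |  F  |  F  |  T  |  T  | F
 F  |  F  |  T  |  F  |  F  | F
 F  |  F  |  T  |  F  |  T  | F
 F  |  F  |  T  |  T  |  F  | F
 F  |  F  |  T  |  T  |  T  | F
 F  |  T  |  F  |  F  |  F  | F
 F  |  T  |  F  |  F  |  T  | F
 F  |  T  |  F  |  T  |  F  | F
 F  |  T  |  F  |  T  |  T  | F
 F  |  T  |  T  |  F  |  F  | F
 F  |  T  |  T  |  F  |  T  | F
 F  |  T  |  T  |  T  |  F  | F
 F  |  T  |  T  |  T  |  T  | F
 T  |  F  |  F  |  F  |  F  | F
 T  |  F  |  F  |  F  |  T  | F
 T  |  F  |  F  |  T  |  F  | F
 T  |  F  |  F  |  T  |  T  | F
 T  |  F  |  T  |  F  |  F  | F
 T  |  F  |  T  |  F  |  T  | F
 T  |  F  |  T  |  T  |  F  | F
 T  |  F  |  T  |  T  |  T  | F
 T  |  T  |  F  |  F  |  F  | F
 T  |  T  |  F  |  F  |  T  | F
 T  |  T  |  F  |  T  |  F  | F
 T  |  T  |  F  |  T  |  T  | F
 T  |  T  |  T  |  F  |  F  | F
 T  |  T  |  T  |  F  |  T  | F
 T  |  T  |  T  |  T  |  F  | F
 T  |  T  |  T  |  T  |  T  | F
Every row is F, so the formula is a contradiction.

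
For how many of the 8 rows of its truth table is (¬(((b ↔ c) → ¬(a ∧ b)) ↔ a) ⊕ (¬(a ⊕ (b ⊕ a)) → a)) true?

a | b | c | φ
- | - | - | -
T | T | T | F
T | T | F | T
T | F | T | T
T | F | F | T
F | T | T | F
F | T | F | F
F | F | T | T
F | F | F | T
The formula is true on 5 of the 8 rows.

5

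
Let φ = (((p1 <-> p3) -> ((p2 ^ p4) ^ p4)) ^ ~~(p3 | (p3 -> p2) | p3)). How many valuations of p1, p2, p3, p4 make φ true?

p1  p2  p3  p4     (p1 <-> p3)  (p2 ^ p4)  ((p2 ^ p4) ^ p4)  (p3 -> p2)  (p3 | (p3 -> p2) | p3)  ~(p3 | (p3 -> p2) | p3)  ~~(p3 | (p3 -> p2) | p3)  φ
0   0   0   0           1           0             0              1                 1                        0                        1              1
0   0   0   1           1           1             0              1                 1                        0                        1              1
0   0   1   0           0           0             0              0                 1                        0                        1              0
0   0   1   1           0           1             0              0                 1                        0                        1              0
0   1   0   0           1           1             1              1                 1                        0                        1              0
0   1   0   1           1           0             1              1                 1                        0                        1              0
0   1   1   0           0           1             1              1                 1                        0                        1              0
0   1   1   1           0           0             1              1                 1                        0                        1              0
1   0   0   0           0           0             0              1                 1                        0                        1              0
1   0   0   1           0           1             0              1                 1                        0                        1              0
1   0   1   0           1           0             0              0                 1                        0                        1              1
1   0   1   1           1           1             0              0                 1                        0                        1              1
1   1   0   0           0           1             1              1                 1                        0                        1              0
1   1   0   1           0           0             1              1                 1                        0                        1              0
1   1   1   0           1           1             1              1                 1                        0                        1              0
1   1   1   1           1           0             1              1                 1                        0                        1              0
The formula is true on 4 of the 16 rows.

4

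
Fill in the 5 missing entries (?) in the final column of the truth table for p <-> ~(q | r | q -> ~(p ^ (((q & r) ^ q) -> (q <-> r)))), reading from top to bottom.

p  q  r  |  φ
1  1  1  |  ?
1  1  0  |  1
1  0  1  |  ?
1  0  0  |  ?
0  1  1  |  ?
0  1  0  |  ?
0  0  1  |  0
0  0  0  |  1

0, 0, 0, 0, 1

Row p=1, q=1, r=1: ~(q | r | q -> ~(p ^ (((q & r) ^ q) -> (q <-> r)))) = 0, so the formula = 0.
Row p=1, q=0, r=1: ~(q | r | q -> ~(p ^ (((q & r) ^ q) -> (q <-> r)))) = 0, so the formula = 0.
Row p=1, q=0, r=0: ~(q | r | q -> ~(p ^ (((q & r) ^ q) -> (q <-> r)))) = 0, so the formula = 0.
Row p=0, q=1, r=1: ~(q | r | q -> ~(p ^ (((q & r) ^ q) -> (q <-> r)))) = 1, so the formula = 0.
Row p=0, q=1, r=0: ~(q | r | q -> ~(p ^ (((q & r) ^ q) -> (q <-> r)))) = 0, so the formula = 1.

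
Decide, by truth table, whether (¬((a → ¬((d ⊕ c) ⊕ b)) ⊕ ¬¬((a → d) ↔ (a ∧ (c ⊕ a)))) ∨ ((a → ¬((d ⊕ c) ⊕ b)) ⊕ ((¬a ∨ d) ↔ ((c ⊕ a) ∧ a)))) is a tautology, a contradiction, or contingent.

a | b | c | d | φ
- | - | - | - | -
T | T | T | T | T
T | T | T | F | T
T | T | F | T | T
T | T | F | F | T
T | F | T | T | T
T | F | T | F | T
T | F | F | T | T
T | F | F | F | T
F | T | T | T | T
F | T | T | F | T
F | T | F | T | T
F | T | F | F | T
F | F | T | T | T
F | F | T | F | T
F | F | F | T | T
F | F | F | F | T
Every row is T, so the formula is a tautology.

tautology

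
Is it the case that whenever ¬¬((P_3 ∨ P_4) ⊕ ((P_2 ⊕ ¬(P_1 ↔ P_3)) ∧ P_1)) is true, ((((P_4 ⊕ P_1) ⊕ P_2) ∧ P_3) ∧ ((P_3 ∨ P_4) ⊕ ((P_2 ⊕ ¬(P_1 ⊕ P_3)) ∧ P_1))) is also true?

P_1  P_2  P_3  P_4  |  φ  ψ
 T    T    T    T   |  F  T
 T    T    T    F   |  F  F
 T    T    F    T   |  T  F
 T    T    F    F   |  F  F
 T    F    T    T   |  T  F
 T    F    T    F   |  T  F
 T    F    F    T   |  F  F
 T    F    F    F   |  T  F
 F    T    T    T   |  T  F
 F    T    T    F   |  T  T
 F    T    F    T   |  T  F
 F    T    F    F   |  F  F
 F    F    T    T   |  T  T
 F    F    T    F   |  T  F
 F    F    F    T   |  T  F
 F    F    F    F   |  F  F
At P_1=T, P_2=T, P_3=F, P_4=T we have φ true but ψ false, so φ does not entail ψ.

no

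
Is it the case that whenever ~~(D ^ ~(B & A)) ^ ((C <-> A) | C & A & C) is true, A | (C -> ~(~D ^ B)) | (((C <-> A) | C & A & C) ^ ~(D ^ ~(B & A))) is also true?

no

A | B | C | D | φ | ψ
- | - | - | - | - | -
1 | 1 | 1 | 1 | 0 | 1
1 | 1 | 1 | 0 | 1 | 1
1 | 1 | 0 | 1 | 1 | 1
1 | 1 | 0 | 0 | 0 | 1
1 | 0 | 1 | 1 | 1 | 1
1 | 0 | 1 | 0 | 0 | 1
1 | 0 | 0 | 1 | 0 | 1
1 | 0 | 0 | 0 | 1 | 1
0 | 1 | 1 | 1 | 0 | 1
0 | 1 | 1 | 0 | 1 | 1
0 | 1 | 0 | 1 | 1 | 1
0 | 1 | 0 | 0 | 0 | 1
0 | 0 | 1 | 1 | 0 | 1
0 | 0 | 1 | 0 | 1 | 0
0 | 0 | 0 | 1 | 1 | 1
0 | 0 | 0 | 0 | 0 | 1
At A=0, B=0, C=1, D=0 we have φ true but ψ false, so φ does not entail ψ.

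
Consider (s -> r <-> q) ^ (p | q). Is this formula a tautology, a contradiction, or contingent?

contingent

p  q  r  s     (((s -> r) <-> q) ^ (p | q))
F  F  F  F                  F              
F  F  F  T                  T              
F  F  T  F                  F              
F  F  T  T                  F              
F  T  F  F                  F              
F  T  F  T                  T              
F  T  T  F                  F              
F  T  T  T                  F              
T  F  F  F                  T              
T  F  F  T                  F              
T  F  T  F                  T              
T  F  T  T                  T              
T  T  F  F                  F              
T  T  F  T                  T              
T  T  T  F                  F              
T  T  T  T                  F              
6 of 16 rows are T, so the formula is contingent.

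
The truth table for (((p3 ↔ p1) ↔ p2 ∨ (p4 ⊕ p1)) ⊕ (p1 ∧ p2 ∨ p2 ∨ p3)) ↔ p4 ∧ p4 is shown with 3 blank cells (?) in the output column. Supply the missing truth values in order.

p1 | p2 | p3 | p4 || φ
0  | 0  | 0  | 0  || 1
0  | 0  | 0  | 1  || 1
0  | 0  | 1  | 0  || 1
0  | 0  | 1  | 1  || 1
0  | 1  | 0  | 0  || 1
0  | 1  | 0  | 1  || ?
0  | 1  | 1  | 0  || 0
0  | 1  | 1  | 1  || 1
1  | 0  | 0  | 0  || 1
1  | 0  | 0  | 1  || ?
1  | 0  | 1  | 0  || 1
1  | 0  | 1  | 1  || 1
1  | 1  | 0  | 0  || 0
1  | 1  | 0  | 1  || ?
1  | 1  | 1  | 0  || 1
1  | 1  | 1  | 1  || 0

Row p1=0, p2=1, p3=0, p4=1: (((p3 ↔ p1) ↔ p2 ∨ (p4 ⊕ p1)) ⊕ (p1 ∧ p2 ∨ p2 ∨ p3)) = 0, (p4 ∧ p4) = 1, so the formula = 0.
Row p1=1, p2=0, p3=0, p4=1: (((p3 ↔ p1) ↔ p2 ∨ (p4 ⊕ p1)) ⊕ (p1 ∧ p2 ∨ p2 ∨ p3)) = 1, (p4 ∧ p4) = 1, so the formula = 1.
Row p1=1, p2=1, p3=0, p4=1: (((p3 ↔ p1) ↔ p2 ∨ (p4 ⊕ p1)) ⊕ (p1 ∧ p2 ∨ p2 ∨ p3)) = 1, (p4 ∧ p4) = 1, so the formula = 1.

0, 1, 1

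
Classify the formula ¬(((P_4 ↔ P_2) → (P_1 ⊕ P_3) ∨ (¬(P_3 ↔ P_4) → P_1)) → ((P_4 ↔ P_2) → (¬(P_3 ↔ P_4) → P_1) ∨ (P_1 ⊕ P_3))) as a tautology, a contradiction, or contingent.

contradiction

P_1 | P_2 | P_3 | P_4 | φ
--- | --- | --- | --- | -
 F  |  F  |  F  |  F  | F
 F  |  F  |  F  |  T  | F
 F  |  F  |  T  |  F  | F
 F  |  F  |  T  |  T  | F
 F  |  T  |  F  |  F  | F
 F  |  T  |  F  |  T  | F
 F  |  T  |  T  |  F  | F
 F  |  T  |  T  |  T  | F
 T  |  F  |  F  |  F  | F
 T  |  F  |  F  |  T  | F
 T  |  F  |  T  |  F  | F
 T  |  F  |  T  |  T  | F
 T  |  T  |  F  |  F  | F
 T  |  T  |  F  |  T  | F
 T  |  T  |  T  |  F  | F
 T  |  T  |  T  |  T  | F
Every row is F, so the formula is a contradiction.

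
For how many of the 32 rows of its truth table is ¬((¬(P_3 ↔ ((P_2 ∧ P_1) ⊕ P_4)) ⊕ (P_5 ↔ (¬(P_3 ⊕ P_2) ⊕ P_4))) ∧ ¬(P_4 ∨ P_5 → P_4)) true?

P_1 | P_2 | P_3 | P_4 | P_5 | φ
--- | --- | --- | --- | --- | -
 F  |  F  |  F  |  F  |  F  | T
 F  |  F  |  F  |  F  |  T  | F
 F  |  F  |  F  |  T  |  F  | T
 F  |  F  |  F  |  T  |  T  | T
 F  |  F  |  T  |  F  |  F  | T
 F  |  F  |  T  |  F  |  T  | F
 F  |  F  |  T  |  T  |  F  | T
 F  |  F  |  T  |  T  |  T  | T
 F  |  T  |  F  |  F  |  F  | T
 F  |  T  |  F  |  F  |  T  | T
 F  |  T  |  F  |  T  |  F  | T
 F  |  T  |  F  |  T  |  T  | T
 F  |  T  |  T  |  F  |  F  | T
 F  |  T  |  T  |  F  |  T  | T
 F  |  T  |  T  |  T  |  F  | T
 F  |  T  |  T  |  T  |  T  | T
 T  |  F  |  F  |  F  |  F  | T
 T  |  F  |  F  |  F  |  T  | F
 T  |  F  |  F  |  T  |  F  | T
 T  |  F  |  F  |  T  |  T  | T
 T  |  F  |  T  |  F  |  F  | T
 T  |  F  |  T  |  F  |  T  | F
 T  |  F  |  T  |  T  |  F  | T
 T  |  F  |  T  |  T  |  T  | T
 T  |  T  |  F  |  F  |  F  | T
 T  |  T  |  F  |  F  |  T  | F
 T  |  T  |  F  |  T  |  F  | T
 T  |  T  |  F  |  T  |  T  | T
 T  |  T  |  T  |  F  |  F  | T
 T  |  T  |  T  |  F  |  T  | F
 T  |  T  |  T  |  T  |  F  | T
 T  |  T  |  T  |  T  |  T  | T
The formula is true on 26 of the 32 rows.

26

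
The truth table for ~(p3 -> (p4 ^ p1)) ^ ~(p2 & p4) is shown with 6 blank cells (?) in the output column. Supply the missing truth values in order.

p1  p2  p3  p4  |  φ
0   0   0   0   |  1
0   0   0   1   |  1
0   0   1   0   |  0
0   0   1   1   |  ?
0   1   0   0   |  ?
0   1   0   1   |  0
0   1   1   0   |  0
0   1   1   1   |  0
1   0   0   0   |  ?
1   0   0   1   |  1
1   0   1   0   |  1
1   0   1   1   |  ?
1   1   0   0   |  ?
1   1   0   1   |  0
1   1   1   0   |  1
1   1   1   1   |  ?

1, 1, 1, 0, 1, 1

Row p1=0, p2=0, p3=1, p4=1: ~(p3 -> (p4 ^ p1)) = 0, ~(p2 & p4) = 1, so the formula = 1.
Row p1=0, p2=1, p3=0, p4=0: ~(p3 -> (p4 ^ p1)) = 0, ~(p2 & p4) = 1, so the formula = 1.
Row p1=1, p2=0, p3=0, p4=0: ~(p3 -> (p4 ^ p1)) = 0, ~(p2 & p4) = 1, so the formula = 1.
Row p1=1, p2=0, p3=1, p4=1: ~(p3 -> (p4 ^ p1)) = 1, ~(p2 & p4) = 1, so the formula = 0.
Row p1=1, p2=1, p3=0, p4=0: ~(p3 -> (p4 ^ p1)) = 0, ~(p2 & p4) = 1, so the formula = 1.
Row p1=1, p2=1, p3=1, p4=1: ~(p3 -> (p4 ^ p1)) = 1, ~(p2 & p4) = 0, so the formula = 1.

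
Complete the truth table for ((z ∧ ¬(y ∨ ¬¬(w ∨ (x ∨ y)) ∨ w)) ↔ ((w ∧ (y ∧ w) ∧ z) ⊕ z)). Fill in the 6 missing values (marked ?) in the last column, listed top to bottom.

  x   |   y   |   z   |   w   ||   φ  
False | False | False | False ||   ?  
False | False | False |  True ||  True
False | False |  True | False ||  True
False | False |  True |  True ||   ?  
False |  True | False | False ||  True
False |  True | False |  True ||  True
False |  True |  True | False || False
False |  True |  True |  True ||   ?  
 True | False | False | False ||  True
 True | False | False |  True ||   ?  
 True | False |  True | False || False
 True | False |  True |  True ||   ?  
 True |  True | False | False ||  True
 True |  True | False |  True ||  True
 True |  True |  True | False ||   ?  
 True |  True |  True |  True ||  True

True, False, True, True, False, False

Row x=False, y=False, z=False, w=False: (z ∧ ¬(y ∨ ¬¬(w ∨ (x ∨ y)) ∨ w)) = False, ((w ∧ (y ∧ w) ∧ z) ⊕ z) = False, so the formula = True.
Row x=False, y=False, z=True, w=True: (z ∧ ¬(y ∨ ¬¬(w ∨ (x ∨ y)) ∨ w)) = False, ((w ∧ (y ∧ w) ∧ z) ⊕ z) = True, so the formula = False.
Row x=False, y=True, z=True, w=True: (z ∧ ¬(y ∨ ¬¬(w ∨ (x ∨ y)) ∨ w)) = False, ((w ∧ (y ∧ w) ∧ z) ⊕ z) = False, so the formula = True.
Row x=True, y=False, z=False, w=True: (z ∧ ¬(y ∨ ¬¬(w ∨ (x ∨ y)) ∨ w)) = False, ((w ∧ (y ∧ w) ∧ z) ⊕ z) = False, so the formula = True.
Row x=True, y=False, z=True, w=True: (z ∧ ¬(y ∨ ¬¬(w ∨ (x ∨ y)) ∨ w)) = False, ((w ∧ (y ∧ w) ∧ z) ⊕ z) = True, so the formula = False.
Row x=True, y=True, z=True, w=False: (z ∧ ¬(y ∨ ¬¬(w ∨ (x ∨ y)) ∨ w)) = False, ((w ∧ (y ∧ w) ∧ z) ⊕ z) = True, so the formula = False.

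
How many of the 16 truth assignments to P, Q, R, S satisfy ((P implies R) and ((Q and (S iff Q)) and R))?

2

  P   |   Q   |   R   |   S   |   φ  
----- | ----- | ----- | ----- | -----
 True |  True |  True |  True |  True
 True |  True |  True | False | False
 True |  True | False |  True | False
 True |  True | False | False | False
 True | False |  True |  True | False
 True | False |  True | False | False
 True | False | False |  True | False
 True | False | False | False | False
False |  True |  True |  True |  True
False |  True |  True | False | False
False |  True | False |  True | False
False |  True | False | False | False
False | False |  True |  True | False
False | False |  True | False | False
False | False | False |  True | False
False | False | False | False | False
The formula is true on 2 of the 16 rows.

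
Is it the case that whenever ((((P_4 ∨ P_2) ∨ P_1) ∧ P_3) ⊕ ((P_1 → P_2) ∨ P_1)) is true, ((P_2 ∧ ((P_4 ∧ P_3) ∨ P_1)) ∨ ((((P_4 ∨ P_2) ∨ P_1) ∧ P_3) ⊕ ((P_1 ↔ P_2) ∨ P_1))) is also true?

 P_1  |  P_2  |  P_3  |  P_4  ||   φ   |   ψ  
False | False | False | False ||  True |  True
False | False | False |  True ||  True |  True
False | False |  True | False ||  True |  True
False | False |  True |  True || False | False
False |  True | False | False ||  True | False
False |  True | False |  True ||  True | False
False |  True |  True | False || False |  True
False |  True |  True |  True || False |  True
 True | False | False | False ||  True |  True
 True | False | False |  True ||  True |  True
 True | False |  True | False || False | False
 True | False |  True |  True || False | False
 True |  True | False | False ||  True |  True
 True |  True | False |  True ||  True |  True
 True |  True |  True | False || False |  True
 True |  True |  True |  True || False |  True
At P_1=False, P_2=True, P_3=False, P_4=False we have φ true but ψ false, so φ does not entail ψ.

no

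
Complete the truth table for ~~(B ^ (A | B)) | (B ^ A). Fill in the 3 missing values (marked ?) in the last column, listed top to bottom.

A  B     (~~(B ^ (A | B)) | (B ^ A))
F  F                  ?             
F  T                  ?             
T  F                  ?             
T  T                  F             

Row A=F, B=F: ~~(B ^ (A | B)) = F, (B ^ A) = F, so (~~(B ^ (A | B)) | (B ^ A)) = F.
Row A=F, B=T: ~~(B ^ (A | B)) = F, (B ^ A) = T, so (~~(B ^ (A | B)) | (B ^ A)) = T.
Row A=T, B=F: ~~(B ^ (A | B)) = T, (B ^ A) = T, so (~~(B ^ (A | B)) | (B ^ A)) = T.

F, T, T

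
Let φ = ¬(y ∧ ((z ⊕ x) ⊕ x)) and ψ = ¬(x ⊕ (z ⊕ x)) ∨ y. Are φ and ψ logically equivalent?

not equivalent

x | y | z || φ | ψ
F | F | F || T | T
F | F | T || T | F
F | T | F || T | T
F | T | T || F | T
T | F | F || T | T
T | F | T || T | F
T | T | F || T | T
T | T | T || F | T
The columns differ at x=F, y=F, z=T (φ=T, ψ=F), so they are not equivalent.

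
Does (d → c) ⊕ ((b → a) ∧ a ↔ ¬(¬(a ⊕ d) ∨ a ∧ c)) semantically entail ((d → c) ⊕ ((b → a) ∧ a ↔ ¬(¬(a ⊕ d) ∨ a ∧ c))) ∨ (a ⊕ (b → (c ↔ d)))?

a | b | c | d || φ | ψ
T | T | T | T || T | T
T | T | T | F || T | T
T | T | F | T || F | T
T | T | F | F || F | F
T | F | T | T || T | T
T | F | T | F || T | T
T | F | F | T || F | F
T | F | F | F || F | F
F | T | T | T || T | T
F | T | T | F || F | F
F | T | F | T || F | F
F | T | F | F || F | T
F | F | T | T || T | T
F | F | T | F || F | T
F | F | F | T || F | T
F | F | F | F || F | T
In every row where φ is true, ψ is also true, so φ ⊨ ψ.

yes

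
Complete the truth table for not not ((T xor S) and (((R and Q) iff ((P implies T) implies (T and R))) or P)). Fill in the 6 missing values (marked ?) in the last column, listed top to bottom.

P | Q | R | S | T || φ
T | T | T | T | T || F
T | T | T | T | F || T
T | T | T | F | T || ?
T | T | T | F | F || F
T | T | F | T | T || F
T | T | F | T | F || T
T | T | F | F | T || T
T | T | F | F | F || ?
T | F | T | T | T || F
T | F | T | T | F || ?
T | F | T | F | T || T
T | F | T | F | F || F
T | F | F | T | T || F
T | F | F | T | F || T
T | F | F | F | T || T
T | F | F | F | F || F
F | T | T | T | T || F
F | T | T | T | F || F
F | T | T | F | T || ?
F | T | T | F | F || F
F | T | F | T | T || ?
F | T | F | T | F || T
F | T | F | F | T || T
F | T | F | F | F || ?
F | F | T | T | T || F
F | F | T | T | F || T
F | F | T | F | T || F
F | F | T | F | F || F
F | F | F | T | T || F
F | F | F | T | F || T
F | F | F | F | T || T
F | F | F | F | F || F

T, F, T, T, F, F

Row P=T, Q=T, R=T, S=F, T=T: ((T xor S) and (((R and Q) iff ((P implies T) implies (T and R))) or P)) = T, not ((T xor S) and (((R and Q) iff ((P implies T) implies (T and R))) or P)) = F, so the formula = T.
Row P=T, Q=T, R=F, S=F, T=F: ((T xor S) and (((R and Q) iff ((P implies T) implies (T and R))) or P)) = F, not ((T xor S) and (((R and Q) iff ((P implies T) implies (T and R))) or P)) = T, so the formula = F.
Row P=T, Q=F, R=T, S=T, T=F: ((T xor S) and (((R and Q) iff ((P implies T) implies (T and R))) or P)) = T, not ((T xor S) and (((R and Q) iff ((P implies T) implies (T and R))) or P)) = F, so the formula = T.
Row P=F, Q=T, R=T, S=F, T=T: ((T xor S) and (((R and Q) iff ((P implies T) implies (T and R))) or P)) = T, not ((T xor S) and (((R and Q) iff ((P implies T) implies (T and R))) or P)) = F, so the formula = T.
Row P=F, Q=T, R=F, S=T, T=T: ((T xor S) and (((R and Q) iff ((P implies T) implies (T and R))) or P)) = F, not ((T xor S) and (((R and Q) iff ((P implies T) implies (T and R))) or P)) = T, so the formula = F.
Row P=F, Q=T, R=F, S=F, T=F: ((T xor S) and (((R and Q) iff ((P implies T) implies (T and R))) or P)) = F, not ((T xor S) and (((R and Q) iff ((P implies T) implies (T and R))) or P)) = T, so the formula = F.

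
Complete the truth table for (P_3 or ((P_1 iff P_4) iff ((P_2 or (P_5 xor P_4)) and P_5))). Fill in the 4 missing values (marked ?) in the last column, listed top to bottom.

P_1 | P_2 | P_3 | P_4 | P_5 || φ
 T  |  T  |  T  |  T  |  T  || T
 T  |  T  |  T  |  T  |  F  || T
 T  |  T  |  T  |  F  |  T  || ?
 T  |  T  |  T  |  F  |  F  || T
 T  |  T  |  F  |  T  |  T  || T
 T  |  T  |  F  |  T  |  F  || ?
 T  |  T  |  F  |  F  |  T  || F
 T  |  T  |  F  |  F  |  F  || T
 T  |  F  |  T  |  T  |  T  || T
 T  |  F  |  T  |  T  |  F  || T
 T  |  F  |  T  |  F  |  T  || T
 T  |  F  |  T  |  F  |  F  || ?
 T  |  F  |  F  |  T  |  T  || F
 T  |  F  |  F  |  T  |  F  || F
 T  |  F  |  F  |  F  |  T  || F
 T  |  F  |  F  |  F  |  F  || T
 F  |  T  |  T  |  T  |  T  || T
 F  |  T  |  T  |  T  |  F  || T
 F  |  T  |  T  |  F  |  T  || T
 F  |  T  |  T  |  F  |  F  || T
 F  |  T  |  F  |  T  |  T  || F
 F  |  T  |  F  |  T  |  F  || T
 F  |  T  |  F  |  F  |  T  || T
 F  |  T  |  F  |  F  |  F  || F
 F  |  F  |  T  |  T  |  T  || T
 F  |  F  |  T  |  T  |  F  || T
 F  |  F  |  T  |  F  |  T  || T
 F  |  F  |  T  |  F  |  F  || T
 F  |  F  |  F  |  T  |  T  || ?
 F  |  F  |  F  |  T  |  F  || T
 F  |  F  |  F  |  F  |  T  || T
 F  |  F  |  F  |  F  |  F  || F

Row P_1=T, P_2=T, P_3=T, P_4=F, P_5=T: ((P_1 iff P_4) iff ((P_2 or (P_5 xor P_4)) and P_5)) = F, so the formula = T.
Row P_1=T, P_2=T, P_3=F, P_4=T, P_5=F: ((P_1 iff P_4) iff ((P_2 or (P_5 xor P_4)) and P_5)) = F, so the formula = F.
Row P_1=T, P_2=F, P_3=T, P_4=F, P_5=F: ((P_1 iff P_4) iff ((P_2 or (P_5 xor P_4)) and P_5)) = T, so the formula = T.
Row P_1=F, P_2=F, P_3=F, P_4=T, P_5=T: ((P_1 iff P_4) iff ((P_2 or (P_5 xor P_4)) and P_5)) = T, so the formula = T.

T, F, T, T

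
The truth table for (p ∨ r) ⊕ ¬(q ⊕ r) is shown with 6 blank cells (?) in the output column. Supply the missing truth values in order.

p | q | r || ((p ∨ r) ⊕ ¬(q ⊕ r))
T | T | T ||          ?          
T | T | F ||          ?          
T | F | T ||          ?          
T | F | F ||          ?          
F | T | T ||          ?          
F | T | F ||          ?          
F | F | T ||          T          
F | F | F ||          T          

Row p=T, q=T, r=T: (p ∨ r) = T, ¬(q ⊕ r) = T, so ((p ∨ r) ⊕ ¬(q ⊕ r)) = F.
Row p=T, q=T, r=F: (p ∨ r) = T, ¬(q ⊕ r) = F, so ((p ∨ r) ⊕ ¬(q ⊕ r)) = T.
Row p=T, q=F, r=T: (p ∨ r) = T, ¬(q ⊕ r) = F, so ((p ∨ r) ⊕ ¬(q ⊕ r)) = T.
Row p=T, q=F, r=F: (p ∨ r) = T, ¬(q ⊕ r) = T, so ((p ∨ r) ⊕ ¬(q ⊕ r)) = F.
Row p=F, q=T, r=T: (p ∨ r) = T, ¬(q ⊕ r) = T, so ((p ∨ r) ⊕ ¬(q ⊕ r)) = F.
Row p=F, q=T, r=F: (p ∨ r) = F, ¬(q ⊕ r) = F, so ((p ∨ r) ⊕ ¬(q ⊕ r)) = F.

F, T, T, F, F, F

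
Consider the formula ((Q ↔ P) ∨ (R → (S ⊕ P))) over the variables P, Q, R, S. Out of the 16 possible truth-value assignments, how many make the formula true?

P  Q  R  S  |  (Q ↔ P)  (S ⊕ P)  (R → (S ⊕ P))  ((Q ↔ P) ∨ (R → (S ⊕ P)))
T  T  T  T  |     T        F           F                    T            
T  T  T  F  |     T        T           T                    T            
T  T  F  T  |     T        F           T                    T            
T  T  F  F  |     T        T           T                    T            
T  F  T  T  |     F        F           F                    F            
T  F  T  F  |     F        T           T                    T            
T  F  F  T  |     F        F           T                    T            
T  F  F  F  |     F        T           T                    T            
F  T  T  T  |     F        T           T                    T            
F  T  T  F  |     F        F           F                    F            
F  T  F  T  |     F        T           T                    T            
F  T  F  F  |     F        F           T                    T            
F  F  T  T  |     T        T           T                    T            
F  F  T  F  |     T        F           F                    T            
F  F  F  T  |     T        T           T                    T            
F  F  F  F  |     T        F           T                    T            
The formula is true on 14 of the 16 rows.

14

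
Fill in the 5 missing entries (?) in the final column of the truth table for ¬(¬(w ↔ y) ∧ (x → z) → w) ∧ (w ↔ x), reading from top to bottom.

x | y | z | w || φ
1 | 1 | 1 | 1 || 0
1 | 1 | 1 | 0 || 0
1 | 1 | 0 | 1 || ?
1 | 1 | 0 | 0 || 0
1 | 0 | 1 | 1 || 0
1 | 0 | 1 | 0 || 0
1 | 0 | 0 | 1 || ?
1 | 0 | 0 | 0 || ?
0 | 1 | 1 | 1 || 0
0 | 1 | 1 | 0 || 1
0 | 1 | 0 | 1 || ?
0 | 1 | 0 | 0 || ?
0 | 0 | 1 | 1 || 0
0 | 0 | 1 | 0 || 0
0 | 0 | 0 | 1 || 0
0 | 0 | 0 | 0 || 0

Row x=1, y=1, z=0, w=1: ¬(¬(w ↔ y) ∧ (x → z) → w) = 0, (w ↔ x) = 1, so the formula = 0.
Row x=1, y=0, z=0, w=1: ¬(¬(w ↔ y) ∧ (x → z) → w) = 0, (w ↔ x) = 1, so the formula = 0.
Row x=1, y=0, z=0, w=0: ¬(¬(w ↔ y) ∧ (x → z) → w) = 0, (w ↔ x) = 0, so the formula = 0.
Row x=0, y=1, z=0, w=1: ¬(¬(w ↔ y) ∧ (x → z) → w) = 0, (w ↔ x) = 0, so the formula = 0.
Row x=0, y=1, z=0, w=0: ¬(¬(w ↔ y) ∧ (x → z) → w) = 1, (w ↔ x) = 1, so the formula = 1.

0, 0, 0, 0, 1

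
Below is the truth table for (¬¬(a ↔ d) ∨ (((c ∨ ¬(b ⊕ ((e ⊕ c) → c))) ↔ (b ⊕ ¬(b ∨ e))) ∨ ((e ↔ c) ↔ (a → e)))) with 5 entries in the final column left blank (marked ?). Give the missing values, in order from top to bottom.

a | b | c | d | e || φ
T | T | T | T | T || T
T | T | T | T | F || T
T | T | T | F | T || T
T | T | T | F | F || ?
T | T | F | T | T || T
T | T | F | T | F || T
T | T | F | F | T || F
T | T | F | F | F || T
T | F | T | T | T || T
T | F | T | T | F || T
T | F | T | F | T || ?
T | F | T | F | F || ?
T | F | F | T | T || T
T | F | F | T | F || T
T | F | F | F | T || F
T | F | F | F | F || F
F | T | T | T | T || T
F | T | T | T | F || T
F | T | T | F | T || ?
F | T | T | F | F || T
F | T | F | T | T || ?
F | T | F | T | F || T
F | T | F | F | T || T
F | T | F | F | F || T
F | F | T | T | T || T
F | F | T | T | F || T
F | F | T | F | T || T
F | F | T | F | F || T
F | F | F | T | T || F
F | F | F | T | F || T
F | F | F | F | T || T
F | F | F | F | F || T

Row a=T, b=T, c=T, d=F, e=F: ¬¬(a ↔ d) = F, (((c ∨ ¬(b ⊕ ((e ⊕ c) → c))) ↔ (b ⊕ ¬(b ∨ e))) ∨ ((e ↔ c) ↔ (a → e))) = T, so the formula = T.
Row a=T, b=F, c=T, d=F, e=T: ¬¬(a ↔ d) = F, (((c ∨ ¬(b ⊕ ((e ⊕ c) → c))) ↔ (b ⊕ ¬(b ∨ e))) ∨ ((e ↔ c) ↔ (a → e))) = T, so the formula = T.
Row a=T, b=F, c=T, d=F, e=F: ¬¬(a ↔ d) = F, (((c ∨ ¬(b ⊕ ((e ⊕ c) → c))) ↔ (b ⊕ ¬(b ∨ e))) ∨ ((e ↔ c) ↔ (a → e))) = T, so the formula = T.
Row a=F, b=T, c=T, d=F, e=T: ¬¬(a ↔ d) = T, (((c ∨ ¬(b ⊕ ((e ⊕ c) → c))) ↔ (b ⊕ ¬(b ∨ e))) ∨ ((e ↔ c) ↔ (a → e))) = T, so the formula = T.
Row a=F, b=T, c=F, d=T, e=T: ¬¬(a ↔ d) = F, (((c ∨ ¬(b ⊕ ((e ⊕ c) → c))) ↔ (b ⊕ ¬(b ∨ e))) ∨ ((e ↔ c) ↔ (a → e))) = F, so the formula = F.

T, T, T, T, F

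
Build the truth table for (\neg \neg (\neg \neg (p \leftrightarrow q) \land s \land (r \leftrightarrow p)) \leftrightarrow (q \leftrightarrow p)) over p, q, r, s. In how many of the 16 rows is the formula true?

p | q | r | s | φ
- | - | - | - | -
1 | 1 | 1 | 1 | 1
1 | 1 | 1 | 0 | 0
1 | 1 | 0 | 1 | 0
1 | 1 | 0 | 0 | 0
1 | 0 | 1 | 1 | 1
1 | 0 | 1 | 0 | 1
1 | 0 | 0 | 1 | 1
1 | 0 | 0 | 0 | 1
0 | 1 | 1 | 1 | 1
0 | 1 | 1 | 0 | 1
0 | 1 | 0 | 1 | 1
0 | 1 | 0 | 0 | 1
0 | 0 | 1 | 1 | 0
0 | 0 | 1 | 0 | 0
0 | 0 | 0 | 1 | 1
0 | 0 | 0 | 0 | 0
The formula is true on 10 of the 16 rows.

10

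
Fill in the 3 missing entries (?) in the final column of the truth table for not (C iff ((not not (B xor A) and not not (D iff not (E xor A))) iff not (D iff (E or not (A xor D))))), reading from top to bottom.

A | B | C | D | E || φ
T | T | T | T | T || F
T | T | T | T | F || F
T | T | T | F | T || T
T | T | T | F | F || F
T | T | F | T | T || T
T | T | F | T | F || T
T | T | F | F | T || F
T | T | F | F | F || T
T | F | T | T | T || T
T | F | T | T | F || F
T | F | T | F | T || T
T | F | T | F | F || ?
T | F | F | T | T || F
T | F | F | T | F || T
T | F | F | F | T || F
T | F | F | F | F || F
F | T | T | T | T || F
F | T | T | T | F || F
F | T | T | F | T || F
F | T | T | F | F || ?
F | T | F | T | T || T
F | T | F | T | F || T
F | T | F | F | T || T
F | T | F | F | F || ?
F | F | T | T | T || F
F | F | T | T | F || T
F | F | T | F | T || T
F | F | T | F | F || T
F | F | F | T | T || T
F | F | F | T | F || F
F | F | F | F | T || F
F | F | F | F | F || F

Row 12: ((not not (B xor A) and not not (D iff not (E xor A))) iff not (D iff (E or not (A xor D)))) = F, (C iff ((not not (B xor A) and not not (D iff not (E xor A))) iff not (D iff (E or not (A xor D))))) = F, so the formula = T.
Row 20: ((not not (B xor A) and not not (D iff not (E xor A))) iff not (D iff (E or not (A xor D)))) = F, (C iff ((not not (B xor A) and not not (D iff not (E xor A))) iff not (D iff (E or not (A xor D))))) = F, so the formula = T.
Row 24: ((not not (B xor A) and not not (D iff not (E xor A))) iff not (D iff (E or not (A xor D)))) = F, (C iff ((not not (B xor A) and not not (D iff not (E xor A))) iff not (D iff (E or not (A xor D))))) = T, so the formula = F.

T, T, F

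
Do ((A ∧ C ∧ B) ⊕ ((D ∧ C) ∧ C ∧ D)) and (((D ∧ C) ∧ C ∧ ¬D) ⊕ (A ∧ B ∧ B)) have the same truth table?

not equivalent

  A   |   B   |   C   |   D   ||   φ   |   ψ  
 True |  True |  True |  True || False |  True
 True |  True |  True | False ||  True |  True
 True |  True | False |  True || False |  True
 True |  True | False | False || False |  True
 True | False |  True |  True ||  True | False
 True | False |  True | False || False | False
 True | False | False |  True || False | False
 True | False | False | False || False | False
False |  True |  True |  True ||  True | False
False |  True |  True | False || False | False
False |  True | False |  True || False | False
False |  True | False | False || False | False
False | False |  True |  True ||  True | False
False | False |  True | False || False | False
False | False | False |  True || False | False
False | False | False | False || False | False
The columns differ at A=True, B=True, C=True, D=True (φ=False, ψ=True), so they are not equivalent.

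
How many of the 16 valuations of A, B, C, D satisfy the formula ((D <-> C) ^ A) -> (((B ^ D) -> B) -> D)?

A | B | C | D | φ
- | - | - | - | -
T | T | T | T | T
T | T | T | F | F
T | T | F | T | T
T | T | F | F | T
T | F | T | T | T
T | F | T | F | F
T | F | F | T | T
T | F | F | F | T
F | T | T | T | T
F | T | T | F | T
F | T | F | T | T
F | T | F | F | F
F | F | T | T | T
F | F | T | F | T
F | F | F | T | T
F | F | F | F | F
The formula is true on 12 of the 16 rows.

12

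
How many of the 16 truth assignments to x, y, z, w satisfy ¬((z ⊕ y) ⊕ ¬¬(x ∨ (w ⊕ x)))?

x | y | z | w | (z ⊕ y) | (w ⊕ x) | (x ∨ (w ⊕ x)) | ¬(x ∨ (w ⊕ x)) | ¬¬(x ∨ (w ⊕ x)) | ((z ⊕ y) ⊕ ¬¬(x ∨ (w ⊕ x))) | ¬((z ⊕ y) ⊕ ¬¬(x ∨ (w ⊕ x)))
- | - | - | - | ------- | ------- | ------------- | -------------- | --------------- | --------------------------- | ----------------------------
F | F | F | F |    F    |    F    |       F       |       T        |        F        |              F              |              T              
F | F | F | T |    F    |    T    |       T       |       F        |        T        |              T              |              F              
F | F | T | F |    T    |    F    |       F       |       T        |        F        |              T              |              F              
F | F | T | T |    T    |    T    |       T       |       F        |        T        |              F              |              T              
F | T | F | F |    T    |    F    |       F       |       T        |        F        |              T              |              F              
F | T | F | T |    T    |    T    |       T       |       F        |        T        |              F              |              T              
F | T | T | F |    F    |    F    |       F       |       T        |        F        |              F              |              T              
F | T | T | T |    F    |    T    |       T       |       F        |        T        |              T              |              F              
T | F | F | F |    F    |    T    |       T       |       F        |        T        |              T              |              F              
T | F | F | T |    F    |    F    |       T       |       F        |        T        |              T              |              F              
T | F | T | F |    T    |    T    |       T       |       F        |        T        |              F              |              T              
T | F | T | T |    T    |    F    |       T       |       F        |        T        |              F              |              T              
T | T | F | F |    T    |    T    |       T       |       F        |        T        |              F              |              T              
T | T | F | T |    T    |    F    |       T       |       F        |        T        |              F              |              T              
T | T | T | F |    F    |    T    |       T       |       F        |        T        |              T              |              F              
T | T | T | T |    F    |    F    |       T       |       F        |        T        |              T              |              F              
The formula is true on 8 of the 16 rows.

8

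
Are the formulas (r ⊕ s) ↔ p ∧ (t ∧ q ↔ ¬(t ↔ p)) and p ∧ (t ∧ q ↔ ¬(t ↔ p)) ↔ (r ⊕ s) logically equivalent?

p | q | r | s | t || φ | ψ
1 | 1 | 1 | 1 | 1 || 1 | 1
1 | 1 | 1 | 1 | 0 || 1 | 1
1 | 1 | 1 | 0 | 1 || 0 | 0
1 | 1 | 1 | 0 | 0 || 0 | 0
1 | 1 | 0 | 1 | 1 || 0 | 0
1 | 1 | 0 | 1 | 0 || 0 | 0
1 | 1 | 0 | 0 | 1 || 1 | 1
1 | 1 | 0 | 0 | 0 || 1 | 1
1 | 0 | 1 | 1 | 1 || 0 | 0
1 | 0 | 1 | 1 | 0 || 1 | 1
1 | 0 | 1 | 0 | 1 || 1 | 1
1 | 0 | 1 | 0 | 0 || 0 | 0
1 | 0 | 0 | 1 | 1 || 1 | 1
1 | 0 | 0 | 1 | 0 || 0 | 0
1 | 0 | 0 | 0 | 1 || 0 | 0
1 | 0 | 0 | 0 | 0 || 1 | 1
0 | 1 | 1 | 1 | 1 || 1 | 1
0 | 1 | 1 | 1 | 0 || 1 | 1
0 | 1 | 1 | 0 | 1 || 0 | 0
0 | 1 | 1 | 0 | 0 || 0 | 0
0 | 1 | 0 | 1 | 1 || 0 | 0
0 | 1 | 0 | 1 | 0 || 0 | 0
0 | 1 | 0 | 0 | 1 || 1 | 1
0 | 1 | 0 | 0 | 0 || 1 | 1
0 | 0 | 1 | 1 | 1 || 1 | 1
0 | 0 | 1 | 1 | 0 || 1 | 1
0 | 0 | 1 | 0 | 1 || 0 | 0
0 | 0 | 1 | 0 | 0 || 0 | 0
0 | 0 | 0 | 1 | 1 || 0 | 0
0 | 0 | 0 | 1 | 0 || 0 | 0
0 | 0 | 0 | 0 | 1 || 1 | 1
0 | 0 | 0 | 0 | 0 || 1 | 1
The columns for φ and ψ agree on every row, so they are logically equivalent.

equivalent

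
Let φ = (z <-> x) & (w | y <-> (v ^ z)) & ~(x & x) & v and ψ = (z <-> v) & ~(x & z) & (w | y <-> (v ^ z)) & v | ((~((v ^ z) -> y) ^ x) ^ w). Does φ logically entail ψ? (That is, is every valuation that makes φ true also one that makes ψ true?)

x | y | z | w | v | φ | ψ
- | - | - | - | - | - | -
0 | 0 | 0 | 0 | 0 | 0 | 0
0 | 0 | 0 | 0 | 1 | 0 | 1
0 | 0 | 0 | 1 | 0 | 0 | 1
0 | 0 | 0 | 1 | 1 | 1 | 0
0 | 0 | 1 | 0 | 0 | 0 | 1
0 | 0 | 1 | 0 | 1 | 0 | 1
0 | 0 | 1 | 1 | 0 | 0 | 0
0 | 0 | 1 | 1 | 1 | 0 | 1
0 | 1 | 0 | 0 | 0 | 0 | 0
0 | 1 | 0 | 0 | 1 | 1 | 0
0 | 1 | 0 | 1 | 0 | 0 | 1
0 | 1 | 0 | 1 | 1 | 1 | 1
0 | 1 | 1 | 0 | 0 | 0 | 0
0 | 1 | 1 | 0 | 1 | 0 | 0
0 | 1 | 1 | 1 | 0 | 0 | 1
0 | 1 | 1 | 1 | 1 | 0 | 1
1 | 0 | 0 | 0 | 0 | 0 | 1
1 | 0 | 0 | 0 | 1 | 0 | 0
1 | 0 | 0 | 1 | 0 | 0 | 0
1 | 0 | 0 | 1 | 1 | 0 | 1
1 | 0 | 1 | 0 | 0 | 0 | 0
1 | 0 | 1 | 0 | 1 | 0 | 1
1 | 0 | 1 | 1 | 0 | 0 | 1
1 | 0 | 1 | 1 | 1 | 0 | 0
1 | 1 | 0 | 0 | 0 | 0 | 1
1 | 1 | 0 | 0 | 1 | 0 | 1
1 | 1 | 0 | 1 | 0 | 0 | 0
1 | 1 | 0 | 1 | 1 | 0 | 0
1 | 1 | 1 | 0 | 0 | 0 | 1
1 | 1 | 1 | 0 | 1 | 0 | 1
1 | 1 | 1 | 1 | 0 | 0 | 0
1 | 1 | 1 | 1 | 1 | 0 | 0
At x=0, y=0, z=0, w=1, v=1 we have φ true but ψ false, so φ does not entail ψ.

no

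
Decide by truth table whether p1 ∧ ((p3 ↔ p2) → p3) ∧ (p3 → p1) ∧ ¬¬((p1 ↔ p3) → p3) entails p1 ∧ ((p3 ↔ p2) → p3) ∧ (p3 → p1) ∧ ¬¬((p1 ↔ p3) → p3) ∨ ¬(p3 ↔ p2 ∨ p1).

yes

p1 | p2 | p3 | φ | ψ
-- | -- | -- | - | -
T  | T  | T  | T | T
T  | T  | F  | T | T
T  | F  | T  | T | T
T  | F  | F  | F | T
F  | T  | T  | F | F
F  | T  | F  | F | T
F  | F  | T  | F | T
F  | F  | F  | F | F
In every row where φ is true, ψ is also true, so φ ⊨ ψ.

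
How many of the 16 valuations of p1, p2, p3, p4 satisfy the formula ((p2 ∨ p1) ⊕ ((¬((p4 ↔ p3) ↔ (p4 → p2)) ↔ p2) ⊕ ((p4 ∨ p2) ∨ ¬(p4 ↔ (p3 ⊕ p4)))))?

8

p1 | p2 | p3 | p4 || (p2 ∨ p1) | (p4 ↔ p3) | (p4 → p2) | ((p4 ↔ p3) ↔ (p4 → p2)) | ¬((p4 ↔ p3) ↔ (p4 → p2)) | (p4 ∨ p2) | (p3 ⊕ p4) | (p4 ↔ (p3 ⊕ p4)) | ¬(p4 ↔ (p3 ⊕ p4)) | φ
F  | F  | F  | F  ||     F     |     T     |     T     |            T            |            F             |     F     |     F     |        T         |         F         | T
F  | F  | F  | T  ||     F     |     F     |     F     |            T            |            F             |     T     |     T     |        T         |         F         | F
F  | F  | T  | F  ||     F     |     F     |     T     |            F            |            T             |     F     |     T     |        F         |         T         | T
F  | F  | T  | T  ||     F     |     T     |     F     |            F            |            T             |     T     |     F     |        F         |         T         | T
F  | T  | F  | F  ||     T     |     T     |     T     |            T            |            F             |     T     |     F     |        T         |         F         | F
F  | T  | F  | T  ||     T     |     F     |     T     |            F            |            T             |     T     |     T     |        T         |         F         | T
F  | T  | T  | F  ||     T     |     F     |     T     |            F            |            T             |     T     |     T     |        F         |         T         | T
F  | T  | T  | T  ||     T     |     T     |     T     |            T            |            F             |     T     |     F     |        F         |         T         | F
T  | F  | F  | F  ||     T     |     T     |     T     |            T            |            F             |     F     |     F     |        T         |         F         | F
T  | F  | F  | T  ||     T     |     F     |     F     |            T            |            F             |     T     |     T     |        T         |         F         | T
T  | F  | T  | F  ||     T     |     F     |     T     |            F            |            T             |     F     |     T     |        F         |         T         | F
T  | F  | T  | T  ||     T     |     T     |     F     |            F            |            T             |     T     |     F     |        F         |         T         | F
T  | T  | F  | F  ||     T     |     T     |     T     |            T            |            F             |     T     |     F     |        T         |         F         | F
T  | T  | F  | T  ||     T     |     F     |     T     |            F            |            T             |     T     |     T     |        T         |         F         | T
T  | T  | T  | F  ||     T     |     F     |     T     |            F            |            T             |     T     |     T     |        F         |         T         | T
T  | T  | T  | T  ||     T     |     T     |     T     |            T            |            F             |     T     |     F     |        F         |         T         | F
The formula is true on 8 of the 16 rows.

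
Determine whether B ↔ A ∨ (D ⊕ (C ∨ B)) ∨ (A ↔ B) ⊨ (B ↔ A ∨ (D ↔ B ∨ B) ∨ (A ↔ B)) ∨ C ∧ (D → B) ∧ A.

no

A | B | C | D || φ | ψ
T | T | T | T || T | T
T | T | T | F || T | T
T | T | F | T || T | T
T | T | F | F || T | T
T | F | T | T || F | F
T | F | T | F || F | T
T | F | F | T || F | F
T | F | F | F || F | F
F | T | T | T || F | T
F | T | T | F || T | F
F | T | F | T || F | T
F | T | F | F || T | F
F | F | T | T || F | F
F | F | T | F || F | F
F | F | F | T || F | F
F | F | F | F || F | F
At A=F, B=T, C=T, D=F we have φ true but ψ false, so φ does not entail ψ.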